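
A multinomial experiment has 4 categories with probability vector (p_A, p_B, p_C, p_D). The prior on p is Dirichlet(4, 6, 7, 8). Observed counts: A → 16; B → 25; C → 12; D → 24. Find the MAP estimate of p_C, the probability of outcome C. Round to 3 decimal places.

MAP estimate of p_C = 0.184

The posterior is Dirichlet(αᵢ + nᵢ) = Dirichlet(20, 31, 19, 32).
For a Dirichlet(a₁,…,a_K) with all aᵢ > 1, the mode has j-th component (aⱼ − 1)/(Σaᵢ − K).
Here Σaᵢ = 102 and K = 4, so p_C = (19 − 1)/(102 − 4) = 18/98 ≈ 0.184.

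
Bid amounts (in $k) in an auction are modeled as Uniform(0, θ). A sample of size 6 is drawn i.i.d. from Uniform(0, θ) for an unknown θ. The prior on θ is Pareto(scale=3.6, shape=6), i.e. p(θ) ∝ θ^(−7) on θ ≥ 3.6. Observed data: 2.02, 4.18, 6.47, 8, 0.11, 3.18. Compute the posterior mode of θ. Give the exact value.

θ̂_MAP = 8

The Uniform(0, θ) likelihood is θ^(−n) for θ ≥ max(xᵢ), zero otherwise. Here max(xᵢ) = 8.
Posterior ∝ θ^(−7) · θ^(−6) = θ^(−13) on θ ≥ max(3.6, 8) = 8.
This density is strictly decreasing in θ, so the posterior mode lies at the lower boundary of the support.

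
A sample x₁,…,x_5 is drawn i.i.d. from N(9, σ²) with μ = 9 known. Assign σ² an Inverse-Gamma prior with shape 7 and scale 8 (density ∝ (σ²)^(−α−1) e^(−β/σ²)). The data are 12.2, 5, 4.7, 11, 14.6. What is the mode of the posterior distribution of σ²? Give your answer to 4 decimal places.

σ̂²_MAP = 4.5757

Sum of squared deviations about the known mean: SS = (12.2−9)² + (5−9)² + (4.7−9)² + (11−9)² + (14.6−9)² = 80.09.
The Normal likelihood contributes (σ²)^(−n/2) exp(−SS/(2σ²)), so the posterior is Inverse-Gamma(α + n/2, β + SS/2) = Inverse-Gamma(9.5, 48.045).
The mode of Inverse-Gamma(a, b) is b/(a+1) = 48.045/10.5 ≈ 4.5757.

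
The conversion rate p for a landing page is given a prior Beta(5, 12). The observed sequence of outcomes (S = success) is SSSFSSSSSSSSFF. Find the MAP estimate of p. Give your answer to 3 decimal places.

Prior: Beta(5, 12).
Data: 11 successes in 14 trials (from the sequence). The binomial likelihood contributes p^11(1−p)^3, so the posterior is Beta(5+11, 12+3) = Beta(16, 15).
For Beta(a, b) with a, b > 1 the mode is (a−1)/(a+b−2) = 15/29 ≈ 0.517.

p̂_MAP = 0.517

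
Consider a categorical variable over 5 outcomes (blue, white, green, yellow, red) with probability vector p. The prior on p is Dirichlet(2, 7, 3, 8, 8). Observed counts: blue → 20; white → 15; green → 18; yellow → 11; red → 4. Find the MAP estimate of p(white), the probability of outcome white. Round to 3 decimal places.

MAP estimate of p(white) = 0.231

The posterior is Dirichlet(αᵢ + nᵢ) = Dirichlet(22, 22, 21, 19, 12).
For a Dirichlet(a₁,…,a_K) with all aᵢ > 1, the mode has j-th component (aⱼ − 1)/(Σaᵢ − K).
Here Σaᵢ = 96 and K = 5, so p(white) = (22 − 1)/(96 − 5) = 21/91 ≈ 0.231.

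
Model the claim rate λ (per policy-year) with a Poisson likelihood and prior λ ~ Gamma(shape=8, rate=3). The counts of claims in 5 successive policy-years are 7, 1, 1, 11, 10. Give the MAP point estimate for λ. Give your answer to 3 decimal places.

Σxᵢ = 7+1+1+11+10 = 30, with n = 5.
Posterior ∝ λ^7e^(−3λ) · λ^30e^(−5λ) = λ^37e^(−8λ), i.e. Gamma(shape=38, rate=8).
The mode of a Gamma(a, b) with a ≥ 1 (shape–rate) is (a−1)/b = 37/8 ≈ 4.625.

λ̂_MAP = 4.625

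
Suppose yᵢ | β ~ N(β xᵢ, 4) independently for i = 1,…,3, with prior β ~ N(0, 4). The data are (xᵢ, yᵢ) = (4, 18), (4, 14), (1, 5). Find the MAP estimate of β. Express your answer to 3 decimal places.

β̂_MAP = 3.912

log p(β | y) = −Σ(yᵢ − βxᵢ)²/(2·4) − β²/(2·4) + const.
Setting the derivative to zero: Σxᵢ(yᵢ − βxᵢ)/4 − β/4 = 0, so β = Σxᵢyᵢ / (Σxᵢ² + σ²/τ²).
Σxᵢyᵢ = 4·18 + 4·14 + 1·5 = 133; Σxᵢ² = 33; σ²/τ² = 1.
β̂_MAP = 133 / (33 + 1) = 133/34 ≈ 3.912.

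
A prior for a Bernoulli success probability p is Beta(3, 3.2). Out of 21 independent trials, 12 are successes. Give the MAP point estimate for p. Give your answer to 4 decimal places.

Prior: Beta(3, 3.2).
Data: 12 successes in 21 trials. The binomial likelihood contributes p^12(1−p)^9, so the posterior is Beta(3+12, 3.2+9) = Beta(15, 12.2).
For Beta(a, b) with a, b > 1 the mode is (a−1)/(a+b−2) = 14/25.2 ≈ 0.5556.

p̂_MAP = 0.5556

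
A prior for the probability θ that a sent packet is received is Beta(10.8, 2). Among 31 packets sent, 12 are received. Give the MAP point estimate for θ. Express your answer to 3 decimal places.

θ̂_MAP = 0.522

Prior: Beta(10.8, 2).
Data: 12 successes in 31 trials. The binomial likelihood contributes θ^12(1−θ)^19, so the posterior is Beta(10.8+12, 2+19) = Beta(22.8, 21).
For Beta(a, b) with a, b > 1 the mode is (a−1)/(a+b−2) = 21.8/41.8 ≈ 0.522.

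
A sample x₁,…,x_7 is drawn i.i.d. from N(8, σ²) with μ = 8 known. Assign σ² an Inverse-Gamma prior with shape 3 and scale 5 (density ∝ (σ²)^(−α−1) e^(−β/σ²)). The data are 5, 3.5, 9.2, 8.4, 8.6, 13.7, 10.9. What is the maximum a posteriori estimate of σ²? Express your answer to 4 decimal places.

Sum of squared deviations about the known mean: SS = (5−8)² + (3.5−8)² + (9.2−8)² + (8.4−8)² + (8.6−8)² + (13.7−8)² + (10.9−8)² = 72.11.
The Normal likelihood contributes (σ²)^(−n/2) exp(−SS/(2σ²)), so the posterior is Inverse-Gamma(α + n/2, β + SS/2) = Inverse-Gamma(6.5, 41.055).
The mode of Inverse-Gamma(a, b) is b/(a+1) = 41.055/7.5 ≈ 5.4740.

σ̂²_MAP = 5.4740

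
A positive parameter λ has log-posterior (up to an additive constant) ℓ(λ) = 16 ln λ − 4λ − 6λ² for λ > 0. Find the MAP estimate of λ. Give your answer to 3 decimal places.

ℓ'(λ) = 16/λ − 4 − 12λ. Setting this to zero and multiplying by λ: 12λ² + 4λ − 16 = 0.
λ = (−4 + √(4² + 4·12·16)) / (2·12) = (−4 + √784) / 24 = (−4 + 28)/24 = 1.
ℓ''(λ) = −16/λ² − 12 < 0, confirming a maximum.

λ̂_MAP = 1.000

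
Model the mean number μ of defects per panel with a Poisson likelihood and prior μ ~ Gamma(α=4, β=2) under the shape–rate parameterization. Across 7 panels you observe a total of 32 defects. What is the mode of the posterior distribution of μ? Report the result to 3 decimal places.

Σxᵢ = 32, n = 7.
Posterior ∝ μ^3e^(−2μ) · μ^32e^(−7μ) = μ^35e^(−9μ), i.e. Gamma(shape=36, rate=9).
The mode of a Gamma(a, b) with a ≥ 1 (shape–rate) is (a−1)/b = 35/9 ≈ 3.889.

μ̂_MAP = 3.889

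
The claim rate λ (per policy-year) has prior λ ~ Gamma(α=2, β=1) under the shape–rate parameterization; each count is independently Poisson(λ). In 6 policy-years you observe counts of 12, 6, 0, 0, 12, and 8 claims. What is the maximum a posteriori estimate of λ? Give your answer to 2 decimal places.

λ̂_MAP = 5.57

Σxᵢ = 12+6+0+0+12+8 = 38, with n = 6.
Posterior ∝ λe^(−1λ) · λ^38e^(−6λ) = λ^39e^(−7λ), i.e. Gamma(shape=40, rate=7).
The mode of a Gamma(a, b) with a ≥ 1 (shape–rate) is (a−1)/b = 39/7 ≈ 5.57.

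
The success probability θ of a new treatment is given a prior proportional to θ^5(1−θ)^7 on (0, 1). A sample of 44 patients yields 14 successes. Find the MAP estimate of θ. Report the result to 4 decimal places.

The prior density ∝ θ^5(1−θ)^7 is the kernel of Beta(6, 8).
Data: 14 successes in 44 trials. The binomial likelihood contributes θ^14(1−θ)^30, so the posterior is Beta(6+14, 8+30) = Beta(20, 38).
For Beta(a, b) with a, b > 1 the mode is (a−1)/(a+b−2) = 19/56 ≈ 0.3393.

θ̂_MAP = 0.3393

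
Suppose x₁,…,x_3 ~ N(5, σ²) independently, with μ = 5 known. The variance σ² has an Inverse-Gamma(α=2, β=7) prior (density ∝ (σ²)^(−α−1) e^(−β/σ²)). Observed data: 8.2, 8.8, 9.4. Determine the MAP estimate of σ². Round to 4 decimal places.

Sum of squared deviations about the known mean: SS = (8.2−5)² + (8.8−5)² + (9.4−5)² = 44.04.
The Normal likelihood contributes (σ²)^(−n/2) exp(−SS/(2σ²)), so the posterior is Inverse-Gamma(α + n/2, β + SS/2) = Inverse-Gamma(3.5, 29.02).
The mode of Inverse-Gamma(a, b) is b/(a+1) = 29.02/4.5 ≈ 6.4489.

σ̂²_MAP = 6.4489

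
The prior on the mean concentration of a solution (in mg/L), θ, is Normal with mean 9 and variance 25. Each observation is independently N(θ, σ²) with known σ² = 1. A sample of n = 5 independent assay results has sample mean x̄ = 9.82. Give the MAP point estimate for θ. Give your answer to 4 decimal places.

n = 5, x̄ = 9.82.
For a Normal prior and Normal likelihood with known variance, the posterior is Normal; its mode equals its mean, the precision-weighted average.
Prior precision 1/σ₀² = 1/25 = 0.04; data precision n/σ² = 5/1 = 5.
θ̂ = (0.04·9 + 5·9.82) / (0.04 + 5) = 49.46/5.04 = 2473/252 ≈ 9.8135.

θ̂_MAP = 9.8135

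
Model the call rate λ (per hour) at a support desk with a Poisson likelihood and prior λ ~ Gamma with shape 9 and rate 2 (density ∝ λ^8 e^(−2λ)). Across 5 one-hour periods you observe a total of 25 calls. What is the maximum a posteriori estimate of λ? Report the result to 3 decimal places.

Σxᵢ = 25, n = 5.
Posterior ∝ λ^8e^(−2λ) · λ^25e^(−5λ) = λ^33e^(−7λ), i.e. Gamma(shape=34, rate=7).
The mode of a Gamma(a, b) with a ≥ 1 (shape–rate) is (a−1)/b = 33/7 ≈ 4.714.

λ̂_MAP = 4.714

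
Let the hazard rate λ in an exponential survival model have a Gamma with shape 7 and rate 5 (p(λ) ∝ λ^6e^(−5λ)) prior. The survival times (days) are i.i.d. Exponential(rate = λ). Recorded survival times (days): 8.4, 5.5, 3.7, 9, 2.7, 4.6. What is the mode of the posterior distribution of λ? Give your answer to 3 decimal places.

The Exponential(rate=λ) likelihood is ∝ λ^n e^(−λΣtᵢ). Here n = 6 and Σtᵢ = 8.4 + 5.5 + 3.7 + 9 + 2.7 + 4.6 = 33.9.
Posterior ∝ λ^6e^(−5λ) · λ^6e^(−33.9λ) = λ^12e^(−38.9λ), i.e. Gamma(13, 38.9).
Mode = (a−1)/b = 12/38.9 ≈ 0.308.

λ̂_MAP = 0.308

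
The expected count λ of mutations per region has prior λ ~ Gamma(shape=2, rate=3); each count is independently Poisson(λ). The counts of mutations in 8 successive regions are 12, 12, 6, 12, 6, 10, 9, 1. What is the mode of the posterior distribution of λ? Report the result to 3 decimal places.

λ̂_MAP = 6.273

Σxᵢ = 12+12+6+12+6+10+9+1 = 68, with n = 8.
Posterior ∝ λe^(−3λ) · λ^68e^(−8λ) = λ^69e^(−11λ), i.e. Gamma(shape=70, rate=11).
The mode of a Gamma(a, b) with a ≥ 1 (shape–rate) is (a−1)/b = 69/11 ≈ 6.273.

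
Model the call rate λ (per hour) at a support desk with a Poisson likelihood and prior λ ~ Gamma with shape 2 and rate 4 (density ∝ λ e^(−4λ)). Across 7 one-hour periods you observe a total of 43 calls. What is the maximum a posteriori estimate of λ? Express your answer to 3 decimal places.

λ̂_MAP = 4.000

Σxᵢ = 43, n = 7.
Posterior ∝ λe^(−4λ) · λ^43e^(−7λ) = λ^44e^(−11λ), i.e. Gamma(shape=45, rate=11).
The mode of a Gamma(a, b) with a ≥ 1 (shape–rate) is (a−1)/b = 44/11 ≈ 4.000.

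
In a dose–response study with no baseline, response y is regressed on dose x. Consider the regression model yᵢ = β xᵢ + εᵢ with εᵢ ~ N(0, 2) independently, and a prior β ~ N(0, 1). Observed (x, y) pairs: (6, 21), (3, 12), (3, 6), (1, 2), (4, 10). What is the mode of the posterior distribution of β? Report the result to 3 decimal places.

β̂_MAP = 3.041

log p(β | y) = −Σ(yᵢ − βxᵢ)²/(2·2) − β²/(2·1) + const.
Setting the derivative to zero: Σxᵢ(yᵢ − βxᵢ)/2 − β/1 = 0, so β = Σxᵢyᵢ / (Σxᵢ² + σ²/τ²).
Σxᵢyᵢ = 6·21 + 3·12 + 3·6 + 1·2 + 4·10 = 222; Σxᵢ² = 71; σ²/τ² = 2.
β̂_MAP = 222 / (71 + 2) = 222/73 ≈ 3.041.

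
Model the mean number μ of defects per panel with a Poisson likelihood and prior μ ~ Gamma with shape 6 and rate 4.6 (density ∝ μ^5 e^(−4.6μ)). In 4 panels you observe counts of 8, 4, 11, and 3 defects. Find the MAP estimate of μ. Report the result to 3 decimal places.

μ̂_MAP = 3.605

Σxᵢ = 8+4+11+3 = 26, with n = 4.
Posterior ∝ μ^5e^(−4.6μ) · μ^26e^(−4μ) = μ^31e^(−8.6μ), i.e. Gamma(shape=32, rate=8.6).
The mode of a Gamma(a, b) with a ≥ 1 (shape–rate) is (a−1)/b = 31/8.6 ≈ 3.605.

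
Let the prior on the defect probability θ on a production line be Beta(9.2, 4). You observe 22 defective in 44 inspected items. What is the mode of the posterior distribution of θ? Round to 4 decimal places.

θ̂_MAP = 0.5471

Prior: Beta(9.2, 4).
Data: 22 successes in 44 trials. The binomial likelihood contributes θ^22(1−θ)^22, so the posterior is Beta(9.2+22, 4+22) = Beta(31.2, 26).
For Beta(a, b) with a, b > 1 the mode is (a−1)/(a+b−2) = 30.2/55.2 ≈ 0.5471.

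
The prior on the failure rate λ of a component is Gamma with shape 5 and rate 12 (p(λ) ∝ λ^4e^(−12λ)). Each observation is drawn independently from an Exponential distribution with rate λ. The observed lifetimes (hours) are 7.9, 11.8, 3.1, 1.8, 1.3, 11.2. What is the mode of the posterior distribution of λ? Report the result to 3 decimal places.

The Exponential(rate=λ) likelihood is ∝ λ^n e^(−λΣtᵢ). Here n = 6 and Σtᵢ = 7.9 + 11.8 + 3.1 + 1.8 + 1.3 + 11.2 = 37.1.
Posterior ∝ λ^4e^(−12λ) · λ^6e^(−37.1λ) = λ^10e^(−49.1λ), i.e. Gamma(11, 49.1).
Mode = (a−1)/b = 10/49.1 ≈ 0.204.

λ̂_MAP = 0.204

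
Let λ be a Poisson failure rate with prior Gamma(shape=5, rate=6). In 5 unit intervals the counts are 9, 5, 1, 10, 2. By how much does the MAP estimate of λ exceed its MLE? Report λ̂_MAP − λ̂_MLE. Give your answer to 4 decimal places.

MAP − MLE = -2.5818

Σxᵢ = 27. Posterior is Gamma(32, 11); MAP = (32−1)/11 = 31/11 ≈ 2.81818.
MLE = x̄ = 27/5 ≈ 5.40000.
Difference = 31/11 − 27/5 = -142/55 ≈ -2.5818.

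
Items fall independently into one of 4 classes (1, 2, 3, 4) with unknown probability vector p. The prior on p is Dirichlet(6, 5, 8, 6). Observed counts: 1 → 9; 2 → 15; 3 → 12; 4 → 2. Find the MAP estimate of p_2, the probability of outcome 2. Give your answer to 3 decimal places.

The posterior is Dirichlet(αᵢ + nᵢ) = Dirichlet(15, 20, 20, 8).
For a Dirichlet(a₁,…,a_K) with all aᵢ > 1, the mode has j-th component (aⱼ − 1)/(Σaᵢ − K).
Here Σaᵢ = 63 and K = 4, so p_2 = (20 − 1)/(63 − 4) = 19/59 ≈ 0.322.

MAP estimate: 0.322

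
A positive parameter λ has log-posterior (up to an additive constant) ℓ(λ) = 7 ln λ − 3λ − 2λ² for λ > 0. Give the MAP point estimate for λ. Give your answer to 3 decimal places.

ℓ'(λ) = 7/λ − 3 − 4λ. Setting this to zero and multiplying by λ: 4λ² + 3λ − 7 = 0.
λ = (−3 + √(3² + 4·4·7)) / (2·4) = (−3 + √121) / 8 = (−3 + 11)/8 = 1.
ℓ''(λ) = −7/λ² − 4 < 0, confirming a maximum.

λ̂_MAP = 1.000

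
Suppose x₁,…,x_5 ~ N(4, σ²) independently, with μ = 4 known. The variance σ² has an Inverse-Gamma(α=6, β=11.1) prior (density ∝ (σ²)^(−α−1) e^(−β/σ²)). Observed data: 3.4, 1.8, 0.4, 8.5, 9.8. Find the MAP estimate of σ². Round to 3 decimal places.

σ̂²_MAP = 4.961

Sum of squared deviations about the known mean: SS = (3.4−4)² + (1.8−4)² + (0.4−4)² + (8.5−4)² + (9.8−4)² = 72.05.
The Normal likelihood contributes (σ²)^(−n/2) exp(−SS/(2σ²)), so the posterior is Inverse-Gamma(α + n/2, β + SS/2) = Inverse-Gamma(8.5, 47.125).
The mode of Inverse-Gamma(a, b) is b/(a+1) = 47.125/9.5 ≈ 4.961.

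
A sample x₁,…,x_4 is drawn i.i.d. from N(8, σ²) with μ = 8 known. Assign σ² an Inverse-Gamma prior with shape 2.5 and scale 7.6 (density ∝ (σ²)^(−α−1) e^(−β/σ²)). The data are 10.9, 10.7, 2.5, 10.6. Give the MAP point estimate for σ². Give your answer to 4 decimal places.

Sum of squared deviations about the known mean: SS = (10.9−8)² + (10.7−8)² + (2.5−8)² + (10.6−8)² = 52.71.
The Normal likelihood contributes (σ²)^(−n/2) exp(−SS/(2σ²)), so the posterior is Inverse-Gamma(α + n/2, β + SS/2) = Inverse-Gamma(4.5, 33.955).
The mode of Inverse-Gamma(a, b) is b/(a+1) = 33.955/5.5 ≈ 6.1736.

σ̂²_MAP = 6.1736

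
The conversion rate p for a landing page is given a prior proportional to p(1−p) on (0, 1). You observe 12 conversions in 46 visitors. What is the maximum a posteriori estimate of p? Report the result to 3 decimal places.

The prior density ∝ p(1−p)^1 is the kernel of Beta(2, 2).
Data: 12 successes in 46 trials. The binomial likelihood contributes p^12(1−p)^34, so the posterior is Beta(2+12, 2+34) = Beta(14, 36).
For Beta(a, b) with a, b > 1 the mode is (a−1)/(a+b−2) = 13/48 ≈ 0.271.

p̂_MAP = 0.271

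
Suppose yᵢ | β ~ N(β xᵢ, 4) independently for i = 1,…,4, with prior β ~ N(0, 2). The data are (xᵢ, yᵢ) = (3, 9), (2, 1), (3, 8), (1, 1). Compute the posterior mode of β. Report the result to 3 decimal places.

log p(β | y) = −Σ(yᵢ − βxᵢ)²/(2·4) − β²/(2·2) + const.
Setting the derivative to zero: Σxᵢ(yᵢ − βxᵢ)/4 − β/2 = 0, so β = Σxᵢyᵢ / (Σxᵢ² + σ²/τ²).
Σxᵢyᵢ = 3·9 + 2·1 + 3·8 + 1·1 = 54; Σxᵢ² = 23; σ²/τ² = 2.
β̂_MAP = 54 / (23 + 2) = 54/25 ≈ 2.160.

β̂_MAP = 2.160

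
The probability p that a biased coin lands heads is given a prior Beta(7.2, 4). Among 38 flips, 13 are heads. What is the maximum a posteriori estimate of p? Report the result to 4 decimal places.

p̂_MAP = 0.4068

Prior: Beta(7.2, 4).
Data: 13 successes in 38 trials. The binomial likelihood contributes p^13(1−p)^25, so the posterior is Beta(7.2+13, 4+25) = Beta(20.2, 29).
For Beta(a, b) with a, b > 1 the mode is (a−1)/(a+b−2) = 19.2/47.2 ≈ 0.4068.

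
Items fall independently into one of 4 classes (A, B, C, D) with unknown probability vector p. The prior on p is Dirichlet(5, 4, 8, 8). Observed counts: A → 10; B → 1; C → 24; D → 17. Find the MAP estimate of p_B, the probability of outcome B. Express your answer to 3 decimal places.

MAP estimate of p_B = 0.055

The posterior is Dirichlet(αᵢ + nᵢ) = Dirichlet(15, 5, 32, 25).
For a Dirichlet(a₁,…,a_K) with all aᵢ > 1, the mode has j-th component (aⱼ − 1)/(Σaᵢ − K).
Here Σaᵢ = 77 and K = 4, so p_B = (5 − 1)/(77 − 4) = 4/73 ≈ 0.055.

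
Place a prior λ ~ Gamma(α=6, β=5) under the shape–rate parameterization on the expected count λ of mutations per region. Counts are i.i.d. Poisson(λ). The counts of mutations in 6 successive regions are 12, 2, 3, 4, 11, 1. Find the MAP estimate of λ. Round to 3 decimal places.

λ̂_MAP = 3.455

Σxᵢ = 12+2+3+4+11+1 = 33, with n = 6.
Posterior ∝ λ^5e^(−5λ) · λ^33e^(−6λ) = λ^38e^(−11λ), i.e. Gamma(shape=39, rate=11).
The mode of a Gamma(a, b) with a ≥ 1 (shape–rate) is (a−1)/b = 38/11 ≈ 3.455.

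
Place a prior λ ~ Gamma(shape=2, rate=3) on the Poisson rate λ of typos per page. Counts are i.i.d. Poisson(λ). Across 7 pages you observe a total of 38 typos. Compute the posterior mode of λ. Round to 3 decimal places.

λ̂_MAP = 3.900

Σxᵢ = 38, n = 7.
Posterior ∝ λe^(−3λ) · λ^38e^(−7λ) = λ^39e^(−10λ), i.e. Gamma(shape=40, rate=10).
The mode of a Gamma(a, b) with a ≥ 1 (shape–rate) is (a−1)/b = 39/10 ≈ 3.900.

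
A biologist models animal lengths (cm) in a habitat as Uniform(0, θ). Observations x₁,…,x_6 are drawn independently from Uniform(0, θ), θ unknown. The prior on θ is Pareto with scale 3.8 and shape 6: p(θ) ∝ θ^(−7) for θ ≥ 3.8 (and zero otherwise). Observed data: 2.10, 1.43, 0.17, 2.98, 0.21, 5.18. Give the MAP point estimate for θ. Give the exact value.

The Uniform(0, θ) likelihood is θ^(−n) for θ ≥ max(xᵢ), zero otherwise. Here max(xᵢ) = 5.18.
Posterior ∝ θ^(−7) · θ^(−6) = θ^(−13) on θ ≥ max(3.8, 5.18) = 5.18.
This density is strictly decreasing in θ, so the posterior mode lies at the lower boundary of the support.

θ̂_MAP = 5.18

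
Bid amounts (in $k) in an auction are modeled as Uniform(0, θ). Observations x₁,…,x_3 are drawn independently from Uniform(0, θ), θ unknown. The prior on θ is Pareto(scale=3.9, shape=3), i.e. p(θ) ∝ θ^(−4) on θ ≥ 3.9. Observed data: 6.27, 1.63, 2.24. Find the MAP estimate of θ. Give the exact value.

θ̂_MAP = 6.27

The Uniform(0, θ) likelihood is θ^(−n) for θ ≥ max(xᵢ), zero otherwise. Here max(xᵢ) = 6.27.
Posterior ∝ θ^(−4) · θ^(−3) = θ^(−7) on θ ≥ max(3.9, 6.27) = 6.27.
This density is strictly decreasing in θ, so the posterior mode lies at the lower boundary of the support.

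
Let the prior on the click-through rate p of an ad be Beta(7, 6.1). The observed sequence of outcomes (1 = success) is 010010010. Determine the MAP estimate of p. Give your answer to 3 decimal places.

p̂_MAP = 0.448

Prior: Beta(7, 6.1).
Data: 3 successes in 9 trials (from the sequence). The binomial likelihood contributes p^3(1−p)^6, so the posterior is Beta(7+3, 6.1+6) = Beta(10, 12.1).
For Beta(a, b) with a, b > 1 the mode is (a−1)/(a+b−2) = 9/20.1 ≈ 0.448.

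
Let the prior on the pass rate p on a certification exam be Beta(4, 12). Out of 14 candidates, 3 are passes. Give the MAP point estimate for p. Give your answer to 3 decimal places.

Prior: Beta(4, 12).
Data: 3 successes in 14 trials. The binomial likelihood contributes p^3(1−p)^11, so the posterior is Beta(4+3, 12+11) = Beta(7, 23).
For Beta(a, b) with a, b > 1 the mode is (a−1)/(a+b−2) = 6/28 ≈ 0.214.

p̂_MAP = 0.214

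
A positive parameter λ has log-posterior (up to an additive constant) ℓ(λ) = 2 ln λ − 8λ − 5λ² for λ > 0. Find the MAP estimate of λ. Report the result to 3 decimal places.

ℓ'(λ) = 2/λ − 8 − 10λ. Setting this to zero and multiplying by λ: 10λ² + 8λ − 2 = 0.
λ = (−8 + √(8² + 4·10·2)) / (2·10) = (−8 + √144) / 20 = (−8 + 12)/20 = 1/5.
ℓ''(λ) = −2/λ² − 10 < 0, confirming a maximum.

λ̂_MAP = 0.200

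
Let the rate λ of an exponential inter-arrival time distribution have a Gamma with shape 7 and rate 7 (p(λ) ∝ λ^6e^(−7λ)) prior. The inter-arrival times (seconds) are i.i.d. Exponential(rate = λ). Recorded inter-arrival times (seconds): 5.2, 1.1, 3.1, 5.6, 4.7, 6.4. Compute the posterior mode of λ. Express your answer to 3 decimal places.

λ̂_MAP = 0.363

The Exponential(rate=λ) likelihood is ∝ λ^n e^(−λΣtᵢ). Here n = 6 and Σtᵢ = 5.2 + 1.1 + 3.1 + 5.6 + 4.7 + 6.4 = 26.1.
Posterior ∝ λ^6e^(−7λ) · λ^6e^(−26.1λ) = λ^12e^(−33.1λ), i.e. Gamma(13, 33.1).
Mode = (a−1)/b = 12/33.1 ≈ 0.363.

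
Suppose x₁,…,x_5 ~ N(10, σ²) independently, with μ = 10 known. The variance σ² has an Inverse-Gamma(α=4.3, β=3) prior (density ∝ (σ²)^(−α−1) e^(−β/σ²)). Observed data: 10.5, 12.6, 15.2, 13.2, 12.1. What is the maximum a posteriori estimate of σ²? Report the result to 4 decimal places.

σ̂²_MAP = 3.5064

Sum of squared deviations about the known mean: SS = (10.5−10)² + (12.6−10)² + (15.2−10)² + (13.2−10)² + (12.1−10)² = 48.7.
The Normal likelihood contributes (σ²)^(−n/2) exp(−SS/(2σ²)), so the posterior is Inverse-Gamma(α + n/2, β + SS/2) = Inverse-Gamma(6.8, 27.35).
The mode of Inverse-Gamma(a, b) is b/(a+1) = 27.35/7.8 ≈ 3.5064.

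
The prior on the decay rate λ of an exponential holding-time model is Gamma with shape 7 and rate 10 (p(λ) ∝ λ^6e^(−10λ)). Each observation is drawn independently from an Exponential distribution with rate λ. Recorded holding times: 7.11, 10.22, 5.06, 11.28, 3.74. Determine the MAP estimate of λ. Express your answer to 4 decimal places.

λ̂_MAP = 0.2320

The Exponential(rate=λ) likelihood is ∝ λ^n e^(−λΣtᵢ). Here n = 5 and Σtᵢ = 7.11 + 10.22 + 5.06 + 11.28 + 3.74 = 37.41.
Posterior ∝ λ^6e^(−10λ) · λ^5e^(−37.41λ) = λ^11e^(−47.41λ), i.e. Gamma(12, 47.41).
Mode = (a−1)/b = 11/47.41 ≈ 0.2320.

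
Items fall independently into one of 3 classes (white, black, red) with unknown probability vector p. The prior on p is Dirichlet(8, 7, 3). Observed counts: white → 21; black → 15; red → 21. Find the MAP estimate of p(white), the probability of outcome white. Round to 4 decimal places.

MAP estimate of p(white) = 0.3889

The posterior is Dirichlet(αᵢ + nᵢ) = Dirichlet(29, 22, 24).
For a Dirichlet(a₁,…,a_K) with all aᵢ > 1, the mode has j-th component (aⱼ − 1)/(Σaᵢ − K).
Here Σaᵢ = 75 and K = 3, so p(white) = (29 − 1)/(75 − 3) = 28/72 ≈ 0.3889.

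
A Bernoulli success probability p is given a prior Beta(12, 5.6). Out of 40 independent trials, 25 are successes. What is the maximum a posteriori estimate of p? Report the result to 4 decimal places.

p̂_MAP = 0.6475

Prior: Beta(12, 5.6).
Data: 25 successes in 40 trials. The binomial likelihood contributes p^25(1−p)^15, so the posterior is Beta(12+25, 5.6+15) = Beta(37, 20.6).
For Beta(a, b) with a, b > 1 the mode is (a−1)/(a+b−2) = 36/55.6 ≈ 0.6475.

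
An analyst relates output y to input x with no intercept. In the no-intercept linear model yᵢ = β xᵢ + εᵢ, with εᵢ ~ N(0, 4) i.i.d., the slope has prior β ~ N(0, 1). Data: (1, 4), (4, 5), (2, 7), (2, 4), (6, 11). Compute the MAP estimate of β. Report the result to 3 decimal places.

β̂_MAP = 1.723

log p(β | y) = −Σ(yᵢ − βxᵢ)²/(2·4) − β²/(2·1) + const.
Setting the derivative to zero: Σxᵢ(yᵢ − βxᵢ)/4 − β/1 = 0, so β = Σxᵢyᵢ / (Σxᵢ² + σ²/τ²).
Σxᵢyᵢ = 1·4 + 4·5 + 2·7 + 2·4 + 6·11 = 112; Σxᵢ² = 61; σ²/τ² = 4.
β̂_MAP = 112 / (61 + 4) = 112/65 ≈ 1.723.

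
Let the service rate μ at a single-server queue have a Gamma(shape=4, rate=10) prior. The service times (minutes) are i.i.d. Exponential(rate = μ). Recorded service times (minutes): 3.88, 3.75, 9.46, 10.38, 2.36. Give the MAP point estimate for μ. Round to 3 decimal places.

The Exponential(rate=μ) likelihood is ∝ μ^n e^(−μΣtᵢ). Here n = 5 and Σtᵢ = 3.88 + 3.75 + 9.46 + 10.38 + 2.36 = 29.83.
Posterior ∝ μ^3e^(−10μ) · μ^5e^(−29.83μ) = μ^8e^(−39.83μ), i.e. Gamma(9, 39.83).
Mode = (a−1)/b = 8/39.83 ≈ 0.201.

μ̂_MAP = 0.201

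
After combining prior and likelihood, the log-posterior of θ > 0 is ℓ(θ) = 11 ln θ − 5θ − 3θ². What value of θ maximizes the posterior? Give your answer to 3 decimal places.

ℓ'(θ) = 11/θ − 5 − 6θ. Setting this to zero and multiplying by θ: 6θ² + 5θ − 11 = 0.
θ = (−5 + √(5² + 4·6·11)) / (2·6) = (−5 + √289) / 12 = (−5 + 17)/12 = 1.
ℓ''(θ) = −11/θ² − 6 < 0, confirming a maximum.

θ̂_MAP = 1.000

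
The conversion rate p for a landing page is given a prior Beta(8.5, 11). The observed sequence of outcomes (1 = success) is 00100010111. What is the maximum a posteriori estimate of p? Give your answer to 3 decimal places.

Prior: Beta(8.5, 11).
Data: 5 successes in 11 trials (from the sequence). The binomial likelihood contributes p^5(1−p)^6, so the posterior is Beta(8.5+5, 11+6) = Beta(13.5, 17).
For Beta(a, b) with a, b > 1 the mode is (a−1)/(a+b−2) = 12.5/28.5 ≈ 0.439.

p̂_MAP = 0.439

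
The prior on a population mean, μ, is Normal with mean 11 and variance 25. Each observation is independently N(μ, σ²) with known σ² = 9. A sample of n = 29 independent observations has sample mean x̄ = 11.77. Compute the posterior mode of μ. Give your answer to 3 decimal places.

n = 29, x̄ = 11.77.
For a Normal prior and Normal likelihood with known variance, the posterior is Normal; its mode equals its mean, the precision-weighted average.
Prior precision 1/σ₀² = 1/25 = 0.04; data precision n/σ² = 29/9.
μ̂ = (0.04·11 + (29/9)·11.77) / (0.04 + 29/9) = (34529/900)/(734/225) = 34529/2936 ≈ 11.761.

μ̂_MAP = 11.761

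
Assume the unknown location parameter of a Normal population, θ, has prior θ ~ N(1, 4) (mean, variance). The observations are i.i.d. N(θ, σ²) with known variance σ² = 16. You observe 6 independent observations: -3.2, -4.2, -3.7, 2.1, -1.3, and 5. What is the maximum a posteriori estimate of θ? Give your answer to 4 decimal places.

θ̂_MAP = -0.1300

n = 6; x̄ = ((-3.2) + (-4.2) + (-3.7) + 2.1 + (-1.3) + 5)/6 = -5.3/6 = -53/60 ≈ -0.8833.
For a Normal prior and Normal likelihood with known variance, the posterior is Normal; its mode equals its mean, the precision-weighted average.
Prior precision 1/σ₀² = 1/4 = 0.25; data precision n/σ² = 6/16 = 0.375.
θ̂ = (0.25·1 + 0.375·(-53/60)) / (0.25 + 0.375) = (-0.08125)/0.625 = -0.1300.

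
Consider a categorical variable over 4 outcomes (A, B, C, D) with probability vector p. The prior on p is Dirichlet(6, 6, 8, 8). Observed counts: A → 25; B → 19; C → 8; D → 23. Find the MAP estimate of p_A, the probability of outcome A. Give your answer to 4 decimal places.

MAP estimate of p_A = 0.3030

The posterior is Dirichlet(αᵢ + nᵢ) = Dirichlet(31, 25, 16, 31).
For a Dirichlet(a₁,…,a_K) with all aᵢ > 1, the mode has j-th component (aⱼ − 1)/(Σaᵢ − K).
Here Σaᵢ = 103 and K = 4, so p_A = (31 − 1)/(103 − 4) = 30/99 ≈ 0.3030.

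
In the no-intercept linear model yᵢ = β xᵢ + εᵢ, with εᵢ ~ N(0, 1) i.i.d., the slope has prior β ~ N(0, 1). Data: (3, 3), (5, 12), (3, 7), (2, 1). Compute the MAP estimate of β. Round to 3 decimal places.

β̂_MAP = 1.917

log p(β | y) = −Σ(yᵢ − βxᵢ)²/(2·1) − β²/(2·1) + const.
Setting the derivative to zero: Σxᵢ(yᵢ − βxᵢ)/1 − β/1 = 0, so β = Σxᵢyᵢ / (Σxᵢ² + σ²/τ²).
Σxᵢyᵢ = 3·3 + 5·12 + 3·7 + 2·1 = 92; Σxᵢ² = 47; σ²/τ² = 1.
β̂_MAP = 92 / (47 + 1) = 92/48 ≈ 1.917.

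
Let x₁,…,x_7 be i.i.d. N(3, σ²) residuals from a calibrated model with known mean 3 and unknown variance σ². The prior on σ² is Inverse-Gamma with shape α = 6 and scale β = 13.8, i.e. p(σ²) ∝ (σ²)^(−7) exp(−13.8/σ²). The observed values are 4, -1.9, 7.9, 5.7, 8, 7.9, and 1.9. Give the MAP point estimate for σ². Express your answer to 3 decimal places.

σ̂²_MAP = 6.387

Sum of squared deviations about the known mean: SS = (4−3)² + (-1.9−3)² + (7.9−3)² + (5.7−3)² + (8−3)² + (7.9−3)² + (1.9−3)² = 106.53.
The Normal likelihood contributes (σ²)^(−n/2) exp(−SS/(2σ²)), so the posterior is Inverse-Gamma(α + n/2, β + SS/2) = Inverse-Gamma(9.5, 67.065).
The mode of Inverse-Gamma(a, b) is b/(a+1) = 67.065/10.5 ≈ 6.387.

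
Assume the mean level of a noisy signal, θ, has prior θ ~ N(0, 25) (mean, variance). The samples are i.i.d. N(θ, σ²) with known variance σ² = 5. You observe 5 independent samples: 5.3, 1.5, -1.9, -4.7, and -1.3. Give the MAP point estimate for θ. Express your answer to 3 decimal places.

n = 5; x̄ = (5.3 + 1.5 + (-1.9) + (-4.7) + (-1.3))/5 = -1.1/5 = -0.22.
For a Normal prior and Normal likelihood with known variance, the posterior is Normal; its mode equals its mean, the precision-weighted average.
Prior precision 1/σ₀² = 1/25 = 0.04; data precision n/σ² = 5/5 = 1.
θ̂ = (0.04·0 + 1·(-0.22)) / (0.04 + 1) = (-0.22)/1.04 = -11/52 ≈ -0.212.

θ̂_MAP = -0.212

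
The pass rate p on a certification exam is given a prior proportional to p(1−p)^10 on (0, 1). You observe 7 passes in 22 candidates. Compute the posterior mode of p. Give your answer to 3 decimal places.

p̂_MAP = 0.242

The prior density ∝ p(1−p)^10 is the kernel of Beta(2, 11).
Data: 7 successes in 22 trials. The binomial likelihood contributes p^7(1−p)^15, so the posterior is Beta(2+7, 11+15) = Beta(9, 26).
For Beta(a, b) with a, b > 1 the mode is (a−1)/(a+b−2) = 8/33 ≈ 0.242.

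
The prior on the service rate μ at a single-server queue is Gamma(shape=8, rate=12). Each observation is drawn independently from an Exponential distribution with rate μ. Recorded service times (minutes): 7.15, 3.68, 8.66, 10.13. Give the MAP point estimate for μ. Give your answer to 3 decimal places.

The Exponential(rate=μ) likelihood is ∝ μ^n e^(−μΣtᵢ). Here n = 4 and Σtᵢ = 7.15 + 3.68 + 8.66 + 10.13 = 29.62.
Posterior ∝ μ^7e^(−12μ) · μ^4e^(−29.62μ) = μ^11e^(−41.62μ), i.e. Gamma(12, 41.62).
Mode = (a−1)/b = 11/41.62 ≈ 0.264.

μ̂_MAP = 0.264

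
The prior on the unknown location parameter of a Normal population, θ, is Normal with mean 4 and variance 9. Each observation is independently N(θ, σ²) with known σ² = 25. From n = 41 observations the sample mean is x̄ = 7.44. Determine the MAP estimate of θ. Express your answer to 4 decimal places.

θ̂_MAP = 7.2217

n = 41, x̄ = 7.44.
For a Normal prior and Normal likelihood with known variance, the posterior is Normal; its mode equals its mean, the precision-weighted average.
Prior precision 1/σ₀² = 1/9; data precision n/σ² = 41/25 = 1.64.
θ̂ = ((1/9)·4 + 1.64·7.44) / (1/9 + 1.64) = (71134/5625)/(394/225) = 35567/4925 ≈ 7.2217.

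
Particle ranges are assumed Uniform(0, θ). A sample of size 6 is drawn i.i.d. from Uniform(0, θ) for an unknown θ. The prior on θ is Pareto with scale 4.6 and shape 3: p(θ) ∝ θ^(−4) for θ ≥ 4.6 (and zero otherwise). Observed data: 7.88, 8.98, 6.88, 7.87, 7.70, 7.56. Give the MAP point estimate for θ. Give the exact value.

The Uniform(0, θ) likelihood is θ^(−n) for θ ≥ max(xᵢ), zero otherwise. Here max(xᵢ) = 8.98.
Posterior ∝ θ^(−4) · θ^(−6) = θ^(−10) on θ ≥ max(4.6, 8.98) = 8.98.
This density is strictly decreasing in θ, so the posterior mode lies at the lower boundary of the support.

θ̂_MAP = 8.98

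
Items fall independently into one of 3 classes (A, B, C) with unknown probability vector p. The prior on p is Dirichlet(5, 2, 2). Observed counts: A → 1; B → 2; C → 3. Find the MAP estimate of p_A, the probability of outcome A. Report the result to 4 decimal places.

MAP estimate of p_A = 0.4167

The posterior is Dirichlet(αᵢ + nᵢ) = Dirichlet(6, 4, 5).
For a Dirichlet(a₁,…,a_K) with all aᵢ > 1, the mode has j-th component (aⱼ − 1)/(Σaᵢ − K).
Here Σaᵢ = 15 and K = 3, so p_A = (6 − 1)/(15 − 3) = 5/12 ≈ 0.4167.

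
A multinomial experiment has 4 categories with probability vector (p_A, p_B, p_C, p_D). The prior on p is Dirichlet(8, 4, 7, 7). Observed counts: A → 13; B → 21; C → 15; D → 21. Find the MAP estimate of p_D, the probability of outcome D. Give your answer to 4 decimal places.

MAP estimate of p_D = 0.2935

The posterior is Dirichlet(αᵢ + nᵢ) = Dirichlet(21, 25, 22, 28).
For a Dirichlet(a₁,…,a_K) with all aᵢ > 1, the mode has j-th component (aⱼ − 1)/(Σaᵢ − K).
Here Σaᵢ = 96 and K = 4, so p_D = (28 − 1)/(96 − 4) = 27/92 ≈ 0.2935.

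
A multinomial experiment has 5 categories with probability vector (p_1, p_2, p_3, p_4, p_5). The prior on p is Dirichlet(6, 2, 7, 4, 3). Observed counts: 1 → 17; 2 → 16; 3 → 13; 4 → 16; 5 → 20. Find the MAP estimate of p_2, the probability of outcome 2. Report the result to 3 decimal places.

The posterior is Dirichlet(αᵢ + nᵢ) = Dirichlet(23, 18, 20, 20, 23).
For a Dirichlet(a₁,…,a_K) with all aᵢ > 1, the mode has j-th component (aⱼ − 1)/(Σaᵢ − K).
Here Σaᵢ = 104 and K = 5, so p_2 = (18 − 1)/(104 − 5) = 17/99 ≈ 0.172.

MAP estimate: 0.172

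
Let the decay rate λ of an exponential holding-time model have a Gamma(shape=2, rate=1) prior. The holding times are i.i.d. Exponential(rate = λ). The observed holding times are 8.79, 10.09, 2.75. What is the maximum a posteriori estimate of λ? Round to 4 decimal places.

The Exponential(rate=λ) likelihood is ∝ λ^n e^(−λΣtᵢ). Here n = 3 and Σtᵢ = 8.79 + 10.09 + 2.75 = 21.63.
Posterior ∝ λe^(−1λ) · λ^3e^(−21.63λ) = λ^4e^(−22.63λ), i.e. Gamma(5, 22.63).
Mode = (a−1)/b = 4/22.63 ≈ 0.1768.

λ̂_MAP = 0.1768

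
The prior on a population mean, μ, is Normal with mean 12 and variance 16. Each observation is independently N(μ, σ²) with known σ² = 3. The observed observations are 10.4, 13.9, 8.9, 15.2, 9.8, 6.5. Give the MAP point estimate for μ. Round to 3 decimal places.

n = 6; x̄ = (10.4 + 13.9 + 8.9 + 15.2 + 9.8 + 6.5)/6 = 64.7/6 = 647/60 ≈ 10.7833.
For a Normal prior and Normal likelihood with known variance, the posterior is Normal; its mode equals its mean, the precision-weighted average.
Prior precision 1/σ₀² = 1/16 = 0.0625; data precision n/σ² = 6/3 = 2.
μ̂ = (0.0625·12 + 2·(647/60)) / (0.0625 + 2) = (1339/60)/2.0625 = 5356/495 ≈ 10.820.

μ̂_MAP = 10.820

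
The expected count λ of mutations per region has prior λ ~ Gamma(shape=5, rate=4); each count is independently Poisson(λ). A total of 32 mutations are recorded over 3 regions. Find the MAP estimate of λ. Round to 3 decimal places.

λ̂_MAP = 5.143

Σxᵢ = 32, n = 3.
Posterior ∝ λ^4e^(−4λ) · λ^32e^(−3λ) = λ^36e^(−7λ), i.e. Gamma(shape=37, rate=7).
The mode of a Gamma(a, b) with a ≥ 1 (shape–rate) is (a−1)/b = 36/7 ≈ 5.143.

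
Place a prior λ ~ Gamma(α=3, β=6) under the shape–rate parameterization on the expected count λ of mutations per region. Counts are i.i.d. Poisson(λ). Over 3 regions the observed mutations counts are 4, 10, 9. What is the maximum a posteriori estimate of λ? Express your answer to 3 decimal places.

Σxᵢ = 4+10+9 = 23, with n = 3.
Posterior ∝ λ^2e^(−6λ) · λ^23e^(−3λ) = λ^25e^(−9λ), i.e. Gamma(shape=26, rate=9).
The mode of a Gamma(a, b) with a ≥ 1 (shape–rate) is (a−1)/b = 25/9 ≈ 2.778.

λ̂_MAP = 2.778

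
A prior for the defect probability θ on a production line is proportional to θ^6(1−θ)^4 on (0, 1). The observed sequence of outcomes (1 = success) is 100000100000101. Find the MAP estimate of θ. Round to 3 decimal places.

The prior density ∝ θ^6(1−θ)^4 is the kernel of Beta(7, 5).
Data: 4 successes in 15 trials (from the sequence). The binomial likelihood contributes θ^4(1−θ)^11, so the posterior is Beta(7+4, 5+11) = Beta(11, 16).
For Beta(a, b) with a, b > 1 the mode is (a−1)/(a+b−2) = 10/25 ≈ 0.400.

θ̂_MAP = 0.400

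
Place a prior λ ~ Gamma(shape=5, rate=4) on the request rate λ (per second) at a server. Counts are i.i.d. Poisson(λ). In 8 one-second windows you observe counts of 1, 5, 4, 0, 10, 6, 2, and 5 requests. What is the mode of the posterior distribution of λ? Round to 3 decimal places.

λ̂_MAP = 3.083

Σxᵢ = 1+5+4+0+10+6+2+5 = 33, with n = 8.
Posterior ∝ λ^4e^(−4λ) · λ^33e^(−8λ) = λ^37e^(−12λ), i.e. Gamma(shape=38, rate=12).
The mode of a Gamma(a, b) with a ≥ 1 (shape–rate) is (a−1)/b = 37/12 ≈ 3.083.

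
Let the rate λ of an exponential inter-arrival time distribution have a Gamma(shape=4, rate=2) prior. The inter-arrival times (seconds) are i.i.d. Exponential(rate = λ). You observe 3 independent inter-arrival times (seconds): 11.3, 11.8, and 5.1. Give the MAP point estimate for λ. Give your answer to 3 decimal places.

The Exponential(rate=λ) likelihood is ∝ λ^n e^(−λΣtᵢ). Here n = 3 and Σtᵢ = 11.3 + 11.8 + 5.1 = 28.2.
Posterior ∝ λ^3e^(−2λ) · λ^3e^(−28.2λ) = λ^6e^(−30.2λ), i.e. Gamma(7, 30.2).
Mode = (a−1)/b = 6/30.2 ≈ 0.199.

λ̂_MAP = 0.199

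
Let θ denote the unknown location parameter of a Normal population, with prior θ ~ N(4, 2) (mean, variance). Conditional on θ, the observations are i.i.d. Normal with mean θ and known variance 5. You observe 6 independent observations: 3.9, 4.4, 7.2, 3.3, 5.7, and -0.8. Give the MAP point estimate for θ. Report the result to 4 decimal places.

n = 6; x̄ = (3.9 + 4.4 + 7.2 + 3.3 + 5.7 + (-0.8))/6 = 23.7/6 = 3.95.
For a Normal prior and Normal likelihood with known variance, the posterior is Normal; its mode equals its mean, the precision-weighted average.
Prior precision 1/σ₀² = 1/2 = 0.5; data precision n/σ² = 6/5 = 1.2.
θ̂ = (0.5·4 + 1.2·3.95) / (0.5 + 1.2) = 6.74/1.7 = 337/85 ≈ 3.9647.

θ̂_MAP = 3.9647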